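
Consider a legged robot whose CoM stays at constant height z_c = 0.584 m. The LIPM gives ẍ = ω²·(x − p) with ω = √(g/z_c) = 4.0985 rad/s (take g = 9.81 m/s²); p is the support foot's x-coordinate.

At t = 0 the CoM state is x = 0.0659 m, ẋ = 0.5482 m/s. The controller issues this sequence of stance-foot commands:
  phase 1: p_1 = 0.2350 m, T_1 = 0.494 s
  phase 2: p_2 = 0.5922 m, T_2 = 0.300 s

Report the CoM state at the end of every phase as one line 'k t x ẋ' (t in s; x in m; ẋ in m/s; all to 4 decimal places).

1 0.4940 0.0812 -0.4666
2 0.7940 -0.5343 -4.1410

phase 1: p=0.2350, T=0.494, ωT=2.024659, cosh=3.852783, sinh=3.720745; start (x,ẋ)=(0.065900, 0.548200) → end (x,ẋ)=(0.081167, -0.466590)
phase 2: p=0.5922, T=0.300, ωT=1.229550, cosh=1.856057, sinh=1.563633; start (x,ẋ)=(0.081167, -0.466590) → end (x,ẋ)=(-0.534316, -4.140997)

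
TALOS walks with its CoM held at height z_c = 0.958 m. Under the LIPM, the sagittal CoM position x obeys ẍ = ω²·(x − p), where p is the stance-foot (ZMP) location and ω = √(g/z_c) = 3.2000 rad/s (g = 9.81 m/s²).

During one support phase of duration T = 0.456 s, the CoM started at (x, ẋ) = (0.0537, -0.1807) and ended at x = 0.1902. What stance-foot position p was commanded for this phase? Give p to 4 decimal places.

ωT = 3.2000·0.456 = 1.459200; cosh(ωT) = 2.267469, sinh(ωT) = 2.035047
x(T) = p + (x₀−p)·cosh(ωT) + (ẋ₀/ω)·sinh(ωT) ⇒ p·(1 − cosh) = x(T) − x₀·cosh − (ẋ₀/ω)·sinh
numerator   = 0.1902 − (0.0537)·2.267469 − (-0.1807/3.2000)·2.035047 = 0.183353
denominator = 1 − 2.267469 = -1.267469
p = 0.183353 / -1.267469 = -0.1447

p = -0.1447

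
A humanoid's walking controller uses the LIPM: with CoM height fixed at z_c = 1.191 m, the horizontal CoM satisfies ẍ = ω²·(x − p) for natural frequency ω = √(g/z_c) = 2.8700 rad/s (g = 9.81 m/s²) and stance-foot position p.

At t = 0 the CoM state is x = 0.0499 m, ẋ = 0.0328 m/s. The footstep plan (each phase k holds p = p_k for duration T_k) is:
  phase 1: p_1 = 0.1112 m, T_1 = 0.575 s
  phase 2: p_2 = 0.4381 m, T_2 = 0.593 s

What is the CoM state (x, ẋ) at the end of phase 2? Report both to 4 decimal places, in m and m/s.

x = -1.2017, ẋ = -4.5278

phase 1: p=0.1112, T=0.575, ωT=1.650250, cosh=2.700142, sinh=2.508140; start (x,ẋ)=(0.049900, 0.032800) → end (x,ẋ)=(-0.025654, -0.352695)
phase 2: p=0.4381, T=0.593, ωT=1.701910, cosh=2.833374, sinh=2.651039; start (x,ẋ)=(-0.025654, -0.352695) → end (x,ẋ)=(-1.201676, -4.527782)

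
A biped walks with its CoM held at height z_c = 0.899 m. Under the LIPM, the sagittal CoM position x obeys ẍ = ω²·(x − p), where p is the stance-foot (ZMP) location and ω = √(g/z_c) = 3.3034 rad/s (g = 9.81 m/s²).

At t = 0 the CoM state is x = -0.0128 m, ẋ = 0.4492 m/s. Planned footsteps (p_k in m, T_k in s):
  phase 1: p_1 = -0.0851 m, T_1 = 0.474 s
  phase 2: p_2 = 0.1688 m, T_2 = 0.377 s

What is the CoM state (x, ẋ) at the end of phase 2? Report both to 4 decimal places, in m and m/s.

phase 1: p=-0.0851, T=0.474, ωT=1.565812, cosh=2.497738, sinh=2.288820; start (x,ẋ)=(-0.012800, 0.449200) → end (x,ẋ)=(0.406723, 1.668636)
phase 2: p=0.1688, T=0.377, ωT=1.245382, cosh=1.881046, sinh=1.593215; start (x,ẋ)=(0.406723, 1.668636) → end (x,ẋ)=(1.421119, 4.390975)

x = 1.4211, ẋ = 4.3910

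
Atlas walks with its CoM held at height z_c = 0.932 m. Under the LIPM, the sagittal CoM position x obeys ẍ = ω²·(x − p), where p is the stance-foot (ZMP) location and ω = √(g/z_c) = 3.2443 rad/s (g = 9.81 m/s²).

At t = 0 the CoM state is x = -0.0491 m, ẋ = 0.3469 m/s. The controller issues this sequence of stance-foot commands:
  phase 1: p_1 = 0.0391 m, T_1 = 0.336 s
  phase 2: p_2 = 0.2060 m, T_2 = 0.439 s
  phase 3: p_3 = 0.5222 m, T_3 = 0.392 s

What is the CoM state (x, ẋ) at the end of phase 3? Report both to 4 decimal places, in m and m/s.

x = -0.9179, ẋ = -4.3338

phase 1: p=0.0391, T=0.336, ωT=1.090085, cosh=1.655357, sinh=1.319169; start (x,ẋ)=(-0.049100, 0.346900) → end (x,ẋ)=(0.034151, 0.196767)
phase 2: p=0.2060, T=0.439, ωT=1.424248, cosh=2.197710, sinh=1.957021; start (x,ẋ)=(0.034151, 0.196767) → end (x,ẋ)=(-0.052981, -0.658661)
phase 3: p=0.5222, T=0.392, ωT=1.271766, cosh=1.923741, sinh=1.643404; start (x,ẋ)=(-0.052981, -0.658661) → end (x,ẋ)=(-0.917945, -4.333784)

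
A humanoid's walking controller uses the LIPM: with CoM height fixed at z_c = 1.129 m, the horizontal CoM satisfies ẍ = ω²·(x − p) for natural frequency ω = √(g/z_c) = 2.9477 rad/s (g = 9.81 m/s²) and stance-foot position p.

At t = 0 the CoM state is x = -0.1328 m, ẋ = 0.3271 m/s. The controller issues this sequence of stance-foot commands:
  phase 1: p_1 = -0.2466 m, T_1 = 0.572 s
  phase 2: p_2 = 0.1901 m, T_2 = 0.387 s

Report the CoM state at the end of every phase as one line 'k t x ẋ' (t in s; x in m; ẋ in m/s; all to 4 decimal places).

1 0.5720 0.3603 1.7875
2 0.9590 1.3356 3.7873

phase 1: p=-0.2466, T=0.572, ωT=1.686084, cosh=2.791773, sinh=2.606529; start (x,ẋ)=(-0.132800, 0.327100) → end (x,ẋ)=(0.360345, 1.787544)
phase 2: p=0.1901, T=0.387, ωT=1.140760, cosh=1.724361, sinh=1.404785; start (x,ẋ)=(0.360345, 1.787544) → end (x,ẋ)=(1.335553, 3.787335)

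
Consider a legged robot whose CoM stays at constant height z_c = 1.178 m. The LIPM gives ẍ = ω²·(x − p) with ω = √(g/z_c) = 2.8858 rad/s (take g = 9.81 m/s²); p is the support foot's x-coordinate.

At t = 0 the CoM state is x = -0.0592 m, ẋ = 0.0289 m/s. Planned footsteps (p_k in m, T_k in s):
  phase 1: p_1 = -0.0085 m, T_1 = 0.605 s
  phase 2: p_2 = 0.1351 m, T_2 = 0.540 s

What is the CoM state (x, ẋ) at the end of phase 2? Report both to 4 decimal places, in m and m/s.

x = -0.7761, ẋ = -2.5360

phase 1: p=-0.0085, T=0.605, ωT=1.745909, cosh=2.952797, sinh=2.778311; start (x,ẋ)=(-0.059200, 0.028900) → end (x,ẋ)=(-0.130383, -0.321159)
phase 2: p=0.1351, T=0.540, ωT=1.558332, cosh=2.480689, sinh=2.270202; start (x,ẋ)=(-0.130383, -0.321159) → end (x,ẋ)=(-0.776131, -2.535969)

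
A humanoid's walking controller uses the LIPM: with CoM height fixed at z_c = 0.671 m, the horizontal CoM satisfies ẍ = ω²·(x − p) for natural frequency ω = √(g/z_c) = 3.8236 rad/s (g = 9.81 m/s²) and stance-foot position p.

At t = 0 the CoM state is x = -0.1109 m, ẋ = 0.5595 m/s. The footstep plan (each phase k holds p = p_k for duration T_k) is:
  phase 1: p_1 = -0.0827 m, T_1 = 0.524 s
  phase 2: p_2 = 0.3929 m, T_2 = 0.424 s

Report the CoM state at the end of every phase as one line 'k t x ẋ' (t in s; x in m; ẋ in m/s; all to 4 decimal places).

phase 1: p=-0.0827, T=0.524, ωT=2.003566, cosh=3.775154, sinh=3.640301; start (x,ẋ)=(-0.110900, 0.559500) → end (x,ẋ)=(0.343519, 1.719682)
phase 2: p=0.3929, T=0.424, ωT=1.621206, cosh=2.628425, sinh=2.430765; start (x,ẋ)=(0.343519, 1.719682) → end (x,ẋ)=(1.356353, 4.061092)

1 0.5240 0.3435 1.7197
2 0.9480 1.3564 4.0611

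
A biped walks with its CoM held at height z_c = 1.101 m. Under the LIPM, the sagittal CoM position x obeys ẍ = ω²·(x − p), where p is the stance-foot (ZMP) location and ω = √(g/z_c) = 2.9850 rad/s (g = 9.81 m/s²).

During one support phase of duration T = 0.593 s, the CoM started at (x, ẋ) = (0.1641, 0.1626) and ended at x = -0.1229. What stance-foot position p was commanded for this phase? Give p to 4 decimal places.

p = 0.3830

ωT = 2.9850·0.593 = 1.770105; cosh(ωT) = 3.020892, sinh(ωT) = 2.850577
x(T) = p + (x₀−p)·cosh(ωT) + (ẋ₀/ω)·sinh(ωT) ⇒ p·(1 − cosh) = x(T) − x₀·cosh − (ẋ₀/ω)·sinh
numerator   = -0.1229 − (0.1641)·3.020892 − (0.1626/2.9850)·2.850577 = -0.773906
denominator = 1 − 3.020892 = -2.020892
p = -0.773906 / -2.020892 = 0.3830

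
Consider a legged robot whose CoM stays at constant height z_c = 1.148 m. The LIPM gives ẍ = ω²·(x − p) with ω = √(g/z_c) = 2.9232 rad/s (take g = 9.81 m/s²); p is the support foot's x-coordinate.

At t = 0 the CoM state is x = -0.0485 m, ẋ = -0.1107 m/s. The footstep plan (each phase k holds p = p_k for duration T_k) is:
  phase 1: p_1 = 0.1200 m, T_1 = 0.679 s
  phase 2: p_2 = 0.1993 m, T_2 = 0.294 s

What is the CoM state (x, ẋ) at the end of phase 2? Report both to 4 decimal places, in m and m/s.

x = -1.6886, ẋ = -5.3983

phase 1: p=0.1200, T=0.679, ωT=1.984853, cosh=3.707688, sinh=3.570288; start (x,ẋ)=(-0.048500, -0.110700) → end (x,ẋ)=(-0.639950, -2.169019)
phase 2: p=0.1993, T=0.294, ωT=0.859421, cosh=1.392600, sinh=0.969193; start (x,ẋ)=(-0.639950, -2.169019) → end (x,ẋ)=(-1.688582, -5.398292)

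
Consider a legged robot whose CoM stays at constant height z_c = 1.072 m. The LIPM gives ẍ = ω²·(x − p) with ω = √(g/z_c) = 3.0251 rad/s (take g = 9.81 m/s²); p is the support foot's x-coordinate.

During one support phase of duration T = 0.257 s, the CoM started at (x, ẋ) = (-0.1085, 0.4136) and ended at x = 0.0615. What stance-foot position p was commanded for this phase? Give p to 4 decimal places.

p = -0.2743

ωT = 3.0251·0.257 = 0.777451; cosh(ωT) = 1.317747, sinh(ωT) = 0.858171
x(T) = p + (x₀−p)·cosh(ωT) + (ẋ₀/ω)·sinh(ωT) ⇒ p·(1 − cosh) = x(T) − x₀·cosh − (ẋ₀/ω)·sinh
numerator   = 0.0615 − (-0.1085)·1.317747 − (0.4136/3.0251)·0.858171 = 0.087144
denominator = 1 − 1.317747 = -0.317747
p = 0.087144 / -0.317747 = -0.2743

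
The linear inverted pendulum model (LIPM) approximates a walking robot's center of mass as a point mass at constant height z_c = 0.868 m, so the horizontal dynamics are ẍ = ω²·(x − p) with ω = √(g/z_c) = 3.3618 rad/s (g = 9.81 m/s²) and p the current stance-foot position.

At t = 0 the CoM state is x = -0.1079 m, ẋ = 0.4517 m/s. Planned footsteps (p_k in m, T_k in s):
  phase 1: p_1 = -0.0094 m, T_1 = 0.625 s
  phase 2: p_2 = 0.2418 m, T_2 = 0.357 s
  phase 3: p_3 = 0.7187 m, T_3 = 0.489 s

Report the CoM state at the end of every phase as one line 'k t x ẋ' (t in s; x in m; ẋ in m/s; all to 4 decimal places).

1 0.6250 0.1230 0.5407
2 0.9820 0.2694 0.3759
3 1.4710 -0.2088 -2.7535

phase 1: p=-0.0094, T=0.625, ωT=2.101125, cosh=4.148840, sinh=4.026522; start (x,ẋ)=(-0.107900, 0.451700) → end (x,ẋ)=(0.122953, 0.540700)
phase 2: p=0.2418, T=0.357, ωT=1.200163, cosh=1.810901, sinh=1.509756; start (x,ẋ)=(0.122953, 0.540700) → end (x,ẋ)=(0.269403, 0.375946)
phase 3: p=0.7187, T=0.489, ωT=1.643920, cosh=2.684320, sinh=2.491099; start (x,ẋ)=(0.269403, 0.375946) → end (x,ẋ)=(-0.208780, -2.753511)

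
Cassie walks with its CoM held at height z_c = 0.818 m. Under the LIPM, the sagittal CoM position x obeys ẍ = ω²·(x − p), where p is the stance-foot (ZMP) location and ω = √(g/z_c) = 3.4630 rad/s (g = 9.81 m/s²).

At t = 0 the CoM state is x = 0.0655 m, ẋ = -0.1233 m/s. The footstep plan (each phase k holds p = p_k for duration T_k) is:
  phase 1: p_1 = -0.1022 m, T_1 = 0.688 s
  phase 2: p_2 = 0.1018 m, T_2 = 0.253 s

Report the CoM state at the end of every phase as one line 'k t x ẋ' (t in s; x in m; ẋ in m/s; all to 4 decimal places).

1 0.6880 0.6226 2.4451
2 0.9410 1.5365 5.2355

phase 1: p=-0.1022, T=0.688, ωT=2.382544, cosh=5.462370, sinh=5.370055; start (x,ẋ)=(0.065500, -0.123300) → end (x,ẋ)=(0.622639, 2.445123)
phase 2: p=0.1018, T=0.253, ωT=0.876139, cosh=1.408998, sinh=0.992611; start (x,ẋ)=(0.622639, 2.445123) → end (x,ẋ)=(1.536515, 5.235512)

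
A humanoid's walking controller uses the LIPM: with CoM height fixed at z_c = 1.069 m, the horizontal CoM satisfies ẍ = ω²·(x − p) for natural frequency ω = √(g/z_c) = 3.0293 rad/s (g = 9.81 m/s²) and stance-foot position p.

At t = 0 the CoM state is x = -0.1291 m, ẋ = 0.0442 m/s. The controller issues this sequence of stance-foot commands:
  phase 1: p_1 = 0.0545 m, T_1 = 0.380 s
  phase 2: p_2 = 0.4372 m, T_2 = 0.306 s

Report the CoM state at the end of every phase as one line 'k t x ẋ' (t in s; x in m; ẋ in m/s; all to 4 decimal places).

1 0.3800 -0.2440 -0.7144
2 0.6860 -0.8096 -3.2429

phase 1: p=0.0545, T=0.380, ωT=1.151134, cosh=1.739027, sinh=1.422749; start (x,ẋ)=(-0.129100, 0.044200) → end (x,ẋ)=(-0.244026, -0.714439)
phase 2: p=0.4372, T=0.306, ωT=0.926966, cosh=1.461292, sinh=1.065539; start (x,ẋ)=(-0.244026, -0.714439) → end (x,ẋ)=(-0.809570, -3.242891)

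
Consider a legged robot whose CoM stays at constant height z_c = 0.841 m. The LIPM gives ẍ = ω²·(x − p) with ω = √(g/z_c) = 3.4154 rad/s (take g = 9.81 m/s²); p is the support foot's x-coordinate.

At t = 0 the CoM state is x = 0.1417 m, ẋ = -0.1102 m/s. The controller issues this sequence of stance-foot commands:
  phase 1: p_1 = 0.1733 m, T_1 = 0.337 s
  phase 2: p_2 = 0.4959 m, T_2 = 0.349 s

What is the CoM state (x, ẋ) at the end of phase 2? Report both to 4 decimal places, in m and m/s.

x = -0.4168, ẋ = -2.7829

phase 1: p=0.1733, T=0.337, ωT=1.150990, cosh=1.738822, sinh=1.422498; start (x,ẋ)=(0.141700, -0.110200) → end (x,ẋ)=(0.072455, -0.345144)
phase 2: p=0.4959, T=0.349, ωT=1.191975, cosh=1.798600, sinh=1.494979; start (x,ẋ)=(0.072455, -0.345144) → end (x,ẋ)=(-0.416783, -2.782862)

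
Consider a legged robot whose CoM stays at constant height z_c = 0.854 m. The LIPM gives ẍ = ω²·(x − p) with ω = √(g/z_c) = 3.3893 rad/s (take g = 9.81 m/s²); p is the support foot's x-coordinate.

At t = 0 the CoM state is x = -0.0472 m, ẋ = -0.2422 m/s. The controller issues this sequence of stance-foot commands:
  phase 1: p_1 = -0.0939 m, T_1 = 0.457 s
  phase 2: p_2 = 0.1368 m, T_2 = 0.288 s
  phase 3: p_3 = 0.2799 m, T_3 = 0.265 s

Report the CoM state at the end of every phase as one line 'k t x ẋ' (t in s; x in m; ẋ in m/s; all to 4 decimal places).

phase 1: p=-0.0939, T=0.457, ωT=1.548910, cosh=2.459409, sinh=2.246929; start (x,ẋ)=(-0.047200, -0.242200) → end (x,ẋ)=(-0.139612, -0.240024)
phase 2: p=0.1368, T=0.288, ωT=0.976118, cosh=1.515452, sinh=1.138682; start (x,ẋ)=(-0.139612, -0.240024) → end (x,ẋ)=(-0.362728, -1.430510)
phase 3: p=0.2799, T=0.265, ωT=0.898165, cosh=1.431205, sinh=1.023888; start (x,ẋ)=(-0.362728, -1.430510) → end (x,ẋ)=(-1.071981, -4.277441)

1 0.4570 -0.1396 -0.2400
2 0.7450 -0.3627 -1.4305
3 1.0100 -1.0720 -4.2774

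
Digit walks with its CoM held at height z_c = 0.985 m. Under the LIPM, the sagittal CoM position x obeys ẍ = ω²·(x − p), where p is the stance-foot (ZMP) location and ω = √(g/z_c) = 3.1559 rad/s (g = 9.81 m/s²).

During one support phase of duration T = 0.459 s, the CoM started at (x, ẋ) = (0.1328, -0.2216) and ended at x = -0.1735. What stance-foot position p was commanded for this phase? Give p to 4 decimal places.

p = 0.2653

ωT = 3.1559·0.459 = 1.448558; cosh(ωT) = 2.245940, sinh(ωT) = 2.011032
x(T) = p + (x₀−p)·cosh(ωT) + (ẋ₀/ω)·sinh(ωT) ⇒ p·(1 − cosh) = x(T) − x₀·cosh − (ẋ₀/ω)·sinh
numerator   = -0.1735 − (0.1328)·2.245940 − (-0.2216/3.1559)·2.011032 = -0.330551
denominator = 1 − 2.245940 = -1.245940
p = -0.330551 / -1.245940 = 0.2653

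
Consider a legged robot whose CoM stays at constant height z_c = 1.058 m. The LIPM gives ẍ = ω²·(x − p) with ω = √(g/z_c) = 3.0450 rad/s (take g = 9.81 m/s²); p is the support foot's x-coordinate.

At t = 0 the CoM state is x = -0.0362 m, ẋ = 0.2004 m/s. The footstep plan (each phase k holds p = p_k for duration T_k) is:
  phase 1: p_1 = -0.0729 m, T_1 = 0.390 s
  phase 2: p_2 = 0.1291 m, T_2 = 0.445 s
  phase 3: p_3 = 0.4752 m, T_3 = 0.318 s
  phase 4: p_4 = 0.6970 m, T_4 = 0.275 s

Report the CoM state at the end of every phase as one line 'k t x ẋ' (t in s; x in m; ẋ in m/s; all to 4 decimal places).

1 0.3900 0.0907 0.5253
2 0.8350 0.3619 0.8746
3 1.1530 0.6282 0.9290
4 1.4280 0.8891 1.0776

phase 1: p=-0.0729, T=0.390, ωT=1.187550, cosh=1.792003, sinh=1.487035; start (x,ẋ)=(-0.036200, 0.200400) → end (x,ẋ)=(0.090732, 0.525296)
phase 2: p=0.1291, T=0.445, ωT=1.355025, cosh=2.067399, sinh=1.809459; start (x,ẋ)=(0.090732, 0.525296) → end (x,ẋ)=(0.361930, 0.874598)
phase 3: p=0.4752, T=0.318, ωT=0.968310, cosh=1.506607, sinh=1.126883; start (x,ẋ)=(0.361930, 0.874598) → end (x,ẋ)=(0.628215, 0.929007)
phase 4: p=0.6970, T=0.275, ωT=0.837375, cosh=1.371570, sinh=0.938725; start (x,ẋ)=(0.628215, 0.929007) → end (x,ẋ)=(0.889055, 1.077583)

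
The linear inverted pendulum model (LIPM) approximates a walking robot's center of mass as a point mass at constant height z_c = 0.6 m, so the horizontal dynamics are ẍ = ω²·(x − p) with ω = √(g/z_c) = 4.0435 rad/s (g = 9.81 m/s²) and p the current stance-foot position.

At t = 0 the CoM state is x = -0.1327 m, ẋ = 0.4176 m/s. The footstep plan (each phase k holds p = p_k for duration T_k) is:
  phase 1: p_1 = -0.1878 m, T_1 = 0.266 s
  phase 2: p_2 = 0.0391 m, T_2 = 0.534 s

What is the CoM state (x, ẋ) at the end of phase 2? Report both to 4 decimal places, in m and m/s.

x = 1.0536, ẋ = 4.2155

phase 1: p=-0.1878, T=0.266, ωT=1.075571, cosh=1.636385, sinh=1.295282; start (x,ẋ)=(-0.132700, 0.417600) → end (x,ẋ)=(0.036137, 0.971939)
phase 2: p=0.0391, T=0.534, ωT=2.159229, cosh=4.389934, sinh=4.274520; start (x,ẋ)=(0.036137, 0.971939) → end (x,ẋ)=(1.053564, 4.215543)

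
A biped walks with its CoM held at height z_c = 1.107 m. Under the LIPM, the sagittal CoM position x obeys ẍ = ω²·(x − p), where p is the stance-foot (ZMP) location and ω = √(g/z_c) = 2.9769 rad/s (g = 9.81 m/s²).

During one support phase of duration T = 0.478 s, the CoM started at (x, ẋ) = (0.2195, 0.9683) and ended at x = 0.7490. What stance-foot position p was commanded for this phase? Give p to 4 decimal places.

p = 0.3083

ωT = 2.9769·0.478 = 1.422958; cosh(ωT) = 2.195189, sinh(ωT) = 1.954188
x(T) = p + (x₀−p)·cosh(ωT) + (ẋ₀/ω)·sinh(ωT) ⇒ p·(1 − cosh) = x(T) − x₀·cosh − (ẋ₀/ω)·sinh
numerator   = 0.7490 − (0.2195)·2.195189 − (0.9683/2.9769)·1.954188 = -0.368485
denominator = 1 − 2.195189 = -1.195189
p = -0.368485 / -1.195189 = 0.3083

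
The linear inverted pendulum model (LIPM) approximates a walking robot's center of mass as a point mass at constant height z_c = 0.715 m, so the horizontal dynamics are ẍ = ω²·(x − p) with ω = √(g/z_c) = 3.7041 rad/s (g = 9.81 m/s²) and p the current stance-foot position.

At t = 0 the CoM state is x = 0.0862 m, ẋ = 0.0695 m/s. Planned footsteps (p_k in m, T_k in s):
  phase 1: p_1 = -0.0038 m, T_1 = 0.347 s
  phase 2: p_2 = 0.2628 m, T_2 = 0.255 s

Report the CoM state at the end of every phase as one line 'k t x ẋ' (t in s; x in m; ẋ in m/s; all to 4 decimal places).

1 0.3470 0.2027 0.6919
2 0.6020 0.3777 0.7811

phase 1: p=-0.0038, T=0.347, ωT=1.285323, cosh=1.946198, sinh=1.669637; start (x,ẋ)=(0.086200, 0.069500) → end (x,ẋ)=(0.202685, 0.691866)
phase 2: p=0.2628, T=0.255, ωT=0.944546, cosh=1.480250, sinh=1.091394; start (x,ẋ)=(0.202685, 0.691866) → end (x,ẋ)=(0.377670, 0.781113)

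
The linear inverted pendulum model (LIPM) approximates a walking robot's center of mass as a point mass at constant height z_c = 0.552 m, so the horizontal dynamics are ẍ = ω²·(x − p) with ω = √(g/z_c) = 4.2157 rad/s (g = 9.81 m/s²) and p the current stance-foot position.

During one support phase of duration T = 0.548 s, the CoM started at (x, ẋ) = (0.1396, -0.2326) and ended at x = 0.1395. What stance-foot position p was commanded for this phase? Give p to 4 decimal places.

ωT = 4.2157·0.548 = 2.310204; cosh(ωT) = 5.087859, sinh(ωT) = 4.988617
x(T) = p + (x₀−p)·cosh(ωT) + (ẋ₀/ω)·sinh(ωT) ⇒ p·(1 − cosh) = x(T) − x₀·cosh − (ẋ₀/ω)·sinh
numerator   = 0.1395 − (0.1396)·5.087859 − (-0.2326/4.2157)·4.988617 = -0.295520
denominator = 1 − 5.087859 = -4.087859
p = -0.295520 / -4.087859 = 0.0723

p = 0.0723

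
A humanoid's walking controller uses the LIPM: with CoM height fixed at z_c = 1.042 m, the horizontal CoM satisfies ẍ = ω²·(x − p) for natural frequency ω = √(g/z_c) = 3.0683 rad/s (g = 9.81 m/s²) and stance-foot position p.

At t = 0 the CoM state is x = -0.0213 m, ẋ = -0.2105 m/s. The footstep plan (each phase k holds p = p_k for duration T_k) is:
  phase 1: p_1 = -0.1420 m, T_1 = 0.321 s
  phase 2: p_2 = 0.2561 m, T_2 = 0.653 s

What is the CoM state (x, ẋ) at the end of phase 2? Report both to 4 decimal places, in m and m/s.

x = -0.7249, ẋ = -2.8744

phase 1: p=-0.1420, T=0.321, ωT=0.984924, cosh=1.525538, sinh=1.152071; start (x,ẋ)=(-0.021300, -0.210500) → end (x,ẋ)=(-0.036905, 0.105536)
phase 2: p=0.2561, T=0.653, ωT=2.003600, cosh=3.775276, sinh=3.640427; start (x,ẋ)=(-0.036905, 0.105536) → end (x,ẋ)=(-0.724860, -2.874415)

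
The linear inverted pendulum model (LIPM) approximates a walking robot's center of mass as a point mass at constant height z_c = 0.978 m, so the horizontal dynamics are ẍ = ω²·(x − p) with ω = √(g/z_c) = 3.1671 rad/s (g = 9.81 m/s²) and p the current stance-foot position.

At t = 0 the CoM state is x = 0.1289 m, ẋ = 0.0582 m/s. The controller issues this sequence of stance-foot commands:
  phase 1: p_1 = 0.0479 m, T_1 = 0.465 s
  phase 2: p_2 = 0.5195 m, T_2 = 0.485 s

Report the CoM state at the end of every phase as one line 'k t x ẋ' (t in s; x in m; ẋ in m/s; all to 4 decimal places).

1 0.4650 0.2718 0.6635
2 0.9500 0.3815 -0.1254

phase 1: p=0.0479, T=0.465, ωT=1.472702, cosh=2.295153, sinh=2.065848; start (x,ẋ)=(0.128900, 0.058200) → end (x,ẋ)=(0.271770, 0.663540)
phase 2: p=0.5195, T=0.485, ωT=1.536043, cosh=2.430701, sinh=2.215470; start (x,ẋ)=(0.271770, 0.663540) → end (x,ẋ)=(0.381507, -0.125356)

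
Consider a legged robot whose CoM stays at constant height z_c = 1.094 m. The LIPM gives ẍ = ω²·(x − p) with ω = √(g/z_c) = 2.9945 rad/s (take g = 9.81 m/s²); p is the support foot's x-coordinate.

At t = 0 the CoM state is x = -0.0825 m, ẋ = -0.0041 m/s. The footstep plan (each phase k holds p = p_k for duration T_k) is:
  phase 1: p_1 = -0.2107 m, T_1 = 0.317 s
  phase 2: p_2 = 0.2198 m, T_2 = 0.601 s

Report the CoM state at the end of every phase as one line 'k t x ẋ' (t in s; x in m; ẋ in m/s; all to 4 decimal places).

phase 1: p=-0.2107, T=0.317, ωT=0.949256, cosh=1.485408, sinh=1.098380; start (x,ẋ)=(-0.082500, -0.004100) → end (x,ẋ)=(-0.021775, 0.415572)
phase 2: p=0.2198, T=0.601, ωT=1.799694, cosh=3.106574, sinh=2.941225; start (x,ẋ)=(-0.021775, 0.415572) → end (x,ẋ)=(-0.122491, -0.836661)

1 0.3170 -0.0218 0.4156
2 0.9180 -0.1225 -0.8367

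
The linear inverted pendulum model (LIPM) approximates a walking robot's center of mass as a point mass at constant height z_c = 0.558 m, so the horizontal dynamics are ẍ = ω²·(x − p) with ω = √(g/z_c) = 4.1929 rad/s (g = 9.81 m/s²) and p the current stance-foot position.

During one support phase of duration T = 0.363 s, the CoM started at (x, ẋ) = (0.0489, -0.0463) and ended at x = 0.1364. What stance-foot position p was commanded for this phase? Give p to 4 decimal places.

ωT = 4.1929·0.363 = 1.522023; cosh(ωT) = 2.399876, sinh(ωT) = 2.181606
x(T) = p + (x₀−p)·cosh(ωT) + (ẋ₀/ω)·sinh(ωT) ⇒ p·(1 − cosh) = x(T) − x₀·cosh − (ẋ₀/ω)·sinh
numerator   = 0.1364 − (0.0489)·2.399876 − (-0.0463/4.1929)·2.181606 = 0.043136
denominator = 1 − 2.399876 = -1.399876
p = 0.043136 / -1.399876 = -0.0308

p = -0.0308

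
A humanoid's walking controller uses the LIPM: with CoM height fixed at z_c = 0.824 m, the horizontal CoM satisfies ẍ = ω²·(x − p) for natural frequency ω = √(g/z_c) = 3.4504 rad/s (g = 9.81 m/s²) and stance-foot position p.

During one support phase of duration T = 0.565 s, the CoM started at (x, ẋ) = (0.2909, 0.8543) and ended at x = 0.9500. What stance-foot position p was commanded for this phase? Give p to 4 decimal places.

ωT = 3.4504·0.565 = 1.949476; cosh(ωT) = 3.583677, sinh(ωT) = 3.441328
x(T) = p + (x₀−p)·cosh(ωT) + (ẋ₀/ω)·sinh(ωT) ⇒ p·(1 − cosh) = x(T) − x₀·cosh − (ẋ₀/ω)·sinh
numerator   = 0.9500 − (0.2909)·3.583677 − (0.8543/3.4504)·3.441328 = -0.944546
denominator = 1 − 3.583677 = -2.583677
p = -0.944546 / -2.583677 = 0.3656

p = 0.3656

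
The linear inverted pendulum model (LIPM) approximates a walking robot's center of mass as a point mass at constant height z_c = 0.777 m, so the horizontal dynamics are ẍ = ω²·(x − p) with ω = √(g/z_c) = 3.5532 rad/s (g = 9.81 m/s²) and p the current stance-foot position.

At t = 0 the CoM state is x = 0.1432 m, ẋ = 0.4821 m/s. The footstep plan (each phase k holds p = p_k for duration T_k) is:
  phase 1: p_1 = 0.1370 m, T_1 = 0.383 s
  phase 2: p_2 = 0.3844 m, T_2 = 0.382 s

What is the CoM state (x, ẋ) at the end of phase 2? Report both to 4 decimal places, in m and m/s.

phase 1: p=0.1370, T=0.383, ωT=1.360876, cosh=2.078021, sinh=1.821585; start (x,ẋ)=(0.143200, 0.482100) → end (x,ẋ)=(0.397037, 1.041943)
phase 2: p=0.3844, T=0.382, ωT=1.357322, cosh=2.071562, sinh=1.814213; start (x,ẋ)=(0.397037, 1.041943) → end (x,ẋ)=(0.942580, 2.239913)

x = 0.9426, ẋ = 2.2399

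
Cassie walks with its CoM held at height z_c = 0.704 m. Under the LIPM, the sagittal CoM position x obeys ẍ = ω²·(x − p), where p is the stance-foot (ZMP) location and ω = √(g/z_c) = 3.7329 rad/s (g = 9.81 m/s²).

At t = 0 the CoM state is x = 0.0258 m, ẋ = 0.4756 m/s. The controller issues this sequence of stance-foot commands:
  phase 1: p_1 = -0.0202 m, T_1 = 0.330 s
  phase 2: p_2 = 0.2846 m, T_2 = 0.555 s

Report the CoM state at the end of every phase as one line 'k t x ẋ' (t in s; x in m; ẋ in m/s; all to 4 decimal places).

1 0.3300 0.2651 1.1537
2 0.8850 1.4133 4.3679

phase 1: p=-0.0202, T=0.330, ωT=1.231857, cosh=1.859669, sinh=1.567919; start (x,ẋ)=(0.025800, 0.475600) → end (x,ẋ)=(0.265110, 1.153692)
phase 2: p=0.2846, T=0.555, ωT=2.071760, cosh=4.032372, sinh=3.906408; start (x,ẋ)=(0.265110, 1.153692) → end (x,ẋ)=(1.413324, 4.367901)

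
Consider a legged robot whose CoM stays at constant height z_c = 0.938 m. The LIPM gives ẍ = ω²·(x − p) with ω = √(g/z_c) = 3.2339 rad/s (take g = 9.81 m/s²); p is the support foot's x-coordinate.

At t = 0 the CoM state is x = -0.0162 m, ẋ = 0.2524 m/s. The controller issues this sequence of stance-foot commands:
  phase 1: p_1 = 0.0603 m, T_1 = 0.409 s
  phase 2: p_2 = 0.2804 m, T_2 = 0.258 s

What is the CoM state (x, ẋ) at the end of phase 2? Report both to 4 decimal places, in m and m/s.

x = -0.0231, ẋ = -0.6147

phase 1: p=0.0603, T=0.409, ωT=1.322665, cosh=2.009918, sinh=1.743493; start (x,ẋ)=(-0.016200, 0.252400) → end (x,ẋ)=(0.042618, 0.075975)
phase 2: p=0.2804, T=0.258, ωT=0.834346, cosh=1.368733, sinh=0.934575; start (x,ẋ)=(0.042618, 0.075975) → end (x,ẋ)=(-0.023104, -0.614665)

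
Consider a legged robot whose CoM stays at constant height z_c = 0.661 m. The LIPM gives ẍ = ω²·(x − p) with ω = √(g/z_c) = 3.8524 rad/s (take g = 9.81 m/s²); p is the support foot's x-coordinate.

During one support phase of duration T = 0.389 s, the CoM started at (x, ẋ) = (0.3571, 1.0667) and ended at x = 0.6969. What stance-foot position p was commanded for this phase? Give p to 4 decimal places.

p = 0.5415

ωT = 3.8524·0.389 = 1.498584; cosh(ωT) = 2.349396, sinh(ωT) = 2.125950
x(T) = p + (x₀−p)·cosh(ωT) + (ẋ₀/ω)·sinh(ωT) ⇒ p·(1 − cosh) = x(T) − x₀·cosh − (ẋ₀/ω)·sinh
numerator   = 0.6969 − (0.3571)·2.349396 − (1.0667/3.8524)·2.125950 = -0.730728
denominator = 1 − 2.349396 = -1.349396
p = -0.730728 / -1.349396 = 0.5415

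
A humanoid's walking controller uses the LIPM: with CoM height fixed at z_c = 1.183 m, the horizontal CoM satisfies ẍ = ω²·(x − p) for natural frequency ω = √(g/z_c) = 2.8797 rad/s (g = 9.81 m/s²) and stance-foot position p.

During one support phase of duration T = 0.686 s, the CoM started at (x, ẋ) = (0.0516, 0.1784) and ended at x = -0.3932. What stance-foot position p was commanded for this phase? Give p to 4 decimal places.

p = 0.2998

ωT = 2.8797·0.686 = 1.975474; cosh(ωT) = 3.674367, sinh(ωT) = 3.535671
x(T) = p + (x₀−p)·cosh(ωT) + (ẋ₀/ω)·sinh(ωT) ⇒ p·(1 − cosh) = x(T) − x₀·cosh − (ẋ₀/ω)·sinh
numerator   = -0.3932 − (0.0516)·3.674367 − (0.1784/2.8797)·3.535671 = -0.801835
denominator = 1 − 3.674367 = -2.674367
p = -0.801835 / -2.674367 = 0.2998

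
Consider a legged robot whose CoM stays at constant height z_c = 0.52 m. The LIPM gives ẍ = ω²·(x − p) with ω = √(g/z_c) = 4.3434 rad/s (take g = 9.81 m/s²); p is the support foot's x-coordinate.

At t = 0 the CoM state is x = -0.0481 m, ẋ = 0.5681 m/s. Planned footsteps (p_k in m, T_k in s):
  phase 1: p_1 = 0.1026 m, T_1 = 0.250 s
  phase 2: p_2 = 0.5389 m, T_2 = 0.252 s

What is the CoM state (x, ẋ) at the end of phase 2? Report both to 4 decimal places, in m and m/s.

x = -0.2899, ẋ = -2.8273

phase 1: p=0.1026, T=0.250, ωT=1.085850, cosh=1.649786, sinh=1.312171; start (x,ẋ)=(-0.048100, 0.568100) → end (x,ẋ)=(0.025604, 0.078361)
phase 2: p=0.5389, T=0.252, ωT=1.094537, cosh=1.661247, sinh=1.326552; start (x,ẋ)=(0.025604, 0.078361) → end (x,ẋ)=(-0.289878, -2.827302)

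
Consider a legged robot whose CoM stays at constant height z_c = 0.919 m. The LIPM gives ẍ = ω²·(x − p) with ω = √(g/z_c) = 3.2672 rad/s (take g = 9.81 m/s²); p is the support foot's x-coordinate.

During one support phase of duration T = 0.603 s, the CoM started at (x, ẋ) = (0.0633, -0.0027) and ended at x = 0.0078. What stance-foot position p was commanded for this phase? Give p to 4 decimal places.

ωT = 3.2672·0.603 = 1.970122; cosh(ωT) = 3.655494, sinh(ωT) = 3.516054
x(T) = p + (x₀−p)·cosh(ωT) + (ẋ₀/ω)·sinh(ωT) ⇒ p·(1 − cosh) = x(T) − x₀·cosh − (ẋ₀/ω)·sinh
numerator   = 0.0078 − (0.0633)·3.655494 − (-0.0027/3.2672)·3.516054 = -0.220687
denominator = 1 − 3.655494 = -2.655494
p = -0.220687 / -2.655494 = 0.0831

p = 0.0831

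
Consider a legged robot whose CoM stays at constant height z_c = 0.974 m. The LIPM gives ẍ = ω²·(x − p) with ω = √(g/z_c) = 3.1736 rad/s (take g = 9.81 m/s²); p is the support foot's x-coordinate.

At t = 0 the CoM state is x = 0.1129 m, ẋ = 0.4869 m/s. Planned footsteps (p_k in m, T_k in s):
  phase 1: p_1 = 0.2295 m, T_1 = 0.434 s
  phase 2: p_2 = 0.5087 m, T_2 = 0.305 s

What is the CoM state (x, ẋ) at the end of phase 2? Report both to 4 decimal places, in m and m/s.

x = 0.2674, ẋ = -0.3472

phase 1: p=0.2295, T=0.434, ωT=1.377342, cosh=2.108300, sinh=1.856052; start (x,ẋ)=(0.112900, 0.486900) → end (x,ẋ)=(0.268431, 0.339715)
phase 2: p=0.5087, T=0.305, ωT=0.967948, cosh=1.506199, sinh=1.126338; start (x,ẋ)=(0.268431, 0.339715) → end (x,ẋ)=(0.267375, -0.347173)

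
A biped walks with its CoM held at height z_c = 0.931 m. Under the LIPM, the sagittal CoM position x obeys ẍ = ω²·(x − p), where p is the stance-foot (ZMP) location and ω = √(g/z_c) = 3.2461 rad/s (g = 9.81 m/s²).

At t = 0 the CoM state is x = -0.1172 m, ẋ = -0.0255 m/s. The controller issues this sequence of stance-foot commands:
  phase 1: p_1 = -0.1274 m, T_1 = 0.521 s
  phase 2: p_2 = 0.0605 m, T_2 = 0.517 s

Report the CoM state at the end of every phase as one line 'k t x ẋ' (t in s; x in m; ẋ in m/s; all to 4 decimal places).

1 0.5210 -0.1194 0.0152
2 1.0380 -0.4259 -1.4669

phase 1: p=-0.1274, T=0.521, ωT=1.691218, cosh=2.805191, sinh=2.620896; start (x,ẋ)=(-0.117200, -0.025500) → end (x,ẋ)=(-0.119376, 0.015246)
phase 2: p=0.0605, T=0.517, ωT=1.678234, cosh=2.771395, sinh=2.584692; start (x,ẋ)=(-0.119376, 0.015246) → end (x,ẋ)=(-0.425867, -1.466935)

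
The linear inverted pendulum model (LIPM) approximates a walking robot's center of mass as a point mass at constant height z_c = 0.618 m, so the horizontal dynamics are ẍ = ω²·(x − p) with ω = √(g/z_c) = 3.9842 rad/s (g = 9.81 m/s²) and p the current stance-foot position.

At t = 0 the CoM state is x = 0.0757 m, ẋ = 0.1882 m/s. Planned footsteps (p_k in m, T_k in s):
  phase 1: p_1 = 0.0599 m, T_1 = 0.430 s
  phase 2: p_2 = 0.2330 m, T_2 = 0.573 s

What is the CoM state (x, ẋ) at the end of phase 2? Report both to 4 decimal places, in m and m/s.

x = 1.0894, ẋ = 3.4849

phase 1: p=0.0599, T=0.430, ωT=1.713206, cosh=2.863501, sinh=2.683214; start (x,ẋ)=(0.075700, 0.188200) → end (x,ẋ)=(0.231889, 0.707820)
phase 2: p=0.2330, T=0.573, ωT=2.282947, cosh=4.953757, sinh=4.851774; start (x,ẋ)=(0.231889, 0.707820) → end (x,ẋ)=(1.089448, 3.484898)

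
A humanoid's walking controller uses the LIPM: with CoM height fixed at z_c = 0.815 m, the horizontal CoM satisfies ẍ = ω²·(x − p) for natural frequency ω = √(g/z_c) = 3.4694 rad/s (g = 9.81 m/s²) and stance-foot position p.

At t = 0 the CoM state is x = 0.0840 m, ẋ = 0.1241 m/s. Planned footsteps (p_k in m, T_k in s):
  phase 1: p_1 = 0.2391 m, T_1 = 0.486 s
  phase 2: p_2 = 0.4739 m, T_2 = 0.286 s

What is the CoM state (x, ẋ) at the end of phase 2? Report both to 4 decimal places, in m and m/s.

x = -0.7617, ẋ = -3.9391

phase 1: p=0.2391, T=0.486, ωT=1.686128, cosh=2.791887, sinh=2.606652; start (x,ẋ)=(0.084000, 0.124100) → end (x,ẋ)=(-0.100682, -1.056176)
phase 2: p=0.4739, T=0.286, ωT=0.992248, cosh=1.534017, sinh=1.163275; start (x,ẋ)=(-0.100682, -1.056176) → end (x,ẋ)=(-0.761650, -3.939130)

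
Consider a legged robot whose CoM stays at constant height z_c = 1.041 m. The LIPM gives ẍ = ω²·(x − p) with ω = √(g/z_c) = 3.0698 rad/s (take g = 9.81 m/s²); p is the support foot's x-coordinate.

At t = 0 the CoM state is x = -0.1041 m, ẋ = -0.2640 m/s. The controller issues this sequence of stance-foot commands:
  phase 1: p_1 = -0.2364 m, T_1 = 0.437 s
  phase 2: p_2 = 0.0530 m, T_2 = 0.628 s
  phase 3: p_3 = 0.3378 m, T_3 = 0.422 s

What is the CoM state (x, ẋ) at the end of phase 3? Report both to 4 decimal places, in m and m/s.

phase 1: p=-0.2364, T=0.437, ωT=1.341503, cosh=2.043119, sinh=1.781667; start (x,ẋ)=(-0.104100, -0.264000) → end (x,ẋ)=(-0.119317, 0.184213)
phase 2: p=0.0530, T=0.628, ωT=1.927834, cosh=3.510035, sinh=3.364572; start (x,ẋ)=(-0.119317, 0.184213) → end (x,ẋ)=(-0.349937, -1.133193)
phase 3: p=0.3378, T=0.422, ωT=1.295456, cosh=1.963216, sinh=1.689443; start (x,ẋ)=(-0.349937, -1.133193) → end (x,ẋ)=(-1.636022, -5.791483)

x = -1.6360, ẋ = -5.7915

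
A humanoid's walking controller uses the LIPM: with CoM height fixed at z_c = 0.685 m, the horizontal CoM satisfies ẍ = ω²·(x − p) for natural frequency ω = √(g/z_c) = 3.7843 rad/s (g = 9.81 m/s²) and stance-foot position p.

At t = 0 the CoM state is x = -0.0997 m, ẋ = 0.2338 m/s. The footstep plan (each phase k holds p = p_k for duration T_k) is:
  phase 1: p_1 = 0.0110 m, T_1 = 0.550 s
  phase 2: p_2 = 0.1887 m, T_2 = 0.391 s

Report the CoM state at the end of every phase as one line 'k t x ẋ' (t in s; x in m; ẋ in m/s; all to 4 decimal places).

1 0.5500 -0.1958 -0.7012
2 0.9410 -1.0851 -4.6488

phase 1: p=0.0110, T=0.550, ωT=2.081365, cosh=4.070081, sinh=3.945321; start (x,ẋ)=(-0.099700, 0.233800) → end (x,ẋ)=(-0.195810, -0.701197)
phase 2: p=0.1887, T=0.391, ωT=1.479661, cosh=2.309586, sinh=2.081872; start (x,ẋ)=(-0.195810, -0.701197) → end (x,ẋ)=(-1.085111, -4.648808)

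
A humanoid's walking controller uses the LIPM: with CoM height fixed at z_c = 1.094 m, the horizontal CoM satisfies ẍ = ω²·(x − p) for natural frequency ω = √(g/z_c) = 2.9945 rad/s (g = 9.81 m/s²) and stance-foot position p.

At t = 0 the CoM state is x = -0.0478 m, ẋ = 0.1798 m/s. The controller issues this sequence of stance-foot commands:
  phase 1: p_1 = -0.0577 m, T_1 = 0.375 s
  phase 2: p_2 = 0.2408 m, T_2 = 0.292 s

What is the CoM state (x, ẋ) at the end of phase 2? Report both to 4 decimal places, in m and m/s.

phase 1: p=-0.0577, T=0.375, ωT=1.122937, cosh=1.699597, sinh=1.374274; start (x,ẋ)=(-0.047800, 0.179800) → end (x,ẋ)=(0.041642, 0.346329)
phase 2: p=0.2408, T=0.292, ωT=0.874394, cosh=1.407268, sinh=0.990154; start (x,ẋ)=(0.041642, 0.346329) → end (x,ẋ)=(0.075047, -0.103129)

x = 0.0750, ẋ = -0.1031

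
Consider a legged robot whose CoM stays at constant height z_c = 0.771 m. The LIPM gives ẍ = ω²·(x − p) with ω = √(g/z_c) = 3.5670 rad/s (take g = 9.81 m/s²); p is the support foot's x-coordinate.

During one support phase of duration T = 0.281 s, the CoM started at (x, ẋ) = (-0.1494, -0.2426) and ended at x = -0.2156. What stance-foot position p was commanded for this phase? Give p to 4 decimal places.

ωT = 3.5670·0.281 = 1.002327; cosh(ωT) = 1.545820, sinh(ωT) = 1.178795
x(T) = p + (x₀−p)·cosh(ωT) + (ẋ₀/ω)·sinh(ωT) ⇒ p·(1 − cosh) = x(T) − x₀·cosh − (ẋ₀/ω)·sinh
numerator   = -0.2156 − (-0.1494)·1.545820 − (-0.2426/3.5670)·1.178795 = 0.095518
denominator = 1 − 1.545820 = -0.545820
p = 0.095518 / -0.545820 = -0.1750

p = -0.1750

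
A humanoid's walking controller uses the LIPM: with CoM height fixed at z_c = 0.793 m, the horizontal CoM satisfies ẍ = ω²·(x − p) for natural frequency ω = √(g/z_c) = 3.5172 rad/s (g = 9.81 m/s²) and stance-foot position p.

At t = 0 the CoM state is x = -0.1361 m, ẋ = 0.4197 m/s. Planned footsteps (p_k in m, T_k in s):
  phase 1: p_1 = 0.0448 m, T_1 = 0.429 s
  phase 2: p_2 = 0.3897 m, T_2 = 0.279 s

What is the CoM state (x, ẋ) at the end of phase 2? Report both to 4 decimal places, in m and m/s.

x = -0.5188, ẋ = -2.6533

phase 1: p=0.0448, T=0.429, ωT=1.508879, cosh=2.371408, sinh=2.150250; start (x,ẋ)=(-0.136100, 0.419700) → end (x,ẋ)=(-0.127603, -0.372841)
phase 2: p=0.3897, T=0.279, ωT=0.981299, cosh=1.521372, sinh=1.146548; start (x,ẋ)=(-0.127603, -0.372841) → end (x,ẋ)=(-0.518850, -2.653325)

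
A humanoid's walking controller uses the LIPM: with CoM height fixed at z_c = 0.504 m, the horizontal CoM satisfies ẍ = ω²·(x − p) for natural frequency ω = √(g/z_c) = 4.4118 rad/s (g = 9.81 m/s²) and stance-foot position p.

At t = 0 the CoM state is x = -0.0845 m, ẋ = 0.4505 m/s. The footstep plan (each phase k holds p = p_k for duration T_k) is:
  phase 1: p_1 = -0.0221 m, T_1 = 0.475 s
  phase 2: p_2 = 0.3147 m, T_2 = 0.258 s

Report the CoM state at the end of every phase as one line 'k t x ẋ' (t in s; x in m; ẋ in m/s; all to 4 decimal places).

phase 1: p=-0.0221, T=0.475, ωT=2.095605, cosh=4.126677, sinh=4.003681; start (x,ẋ)=(-0.084500, 0.450500) → end (x,ẋ)=(0.129221, 0.756869)
phase 2: p=0.3147, T=0.258, ωT=1.138244, cosh=1.720832, sinh=1.400451; start (x,ẋ)=(0.129221, 0.756869) → end (x,ẋ)=(0.235778, 0.156463)

1 0.4750 0.1292 0.7569
2 0.7330 0.2358 0.1565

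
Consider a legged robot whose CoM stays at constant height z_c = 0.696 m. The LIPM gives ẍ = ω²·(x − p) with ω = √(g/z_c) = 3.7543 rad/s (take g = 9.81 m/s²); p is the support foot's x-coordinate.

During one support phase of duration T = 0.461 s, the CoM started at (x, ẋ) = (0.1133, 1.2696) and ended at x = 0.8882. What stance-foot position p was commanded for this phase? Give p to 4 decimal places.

p = 0.1916

ωT = 3.7543·0.461 = 1.730732; cosh(ωT) = 2.910970, sinh(ωT) = 2.733816
x(T) = p + (x₀−p)·cosh(ωT) + (ẋ₀/ω)·sinh(ωT) ⇒ p·(1 − cosh) = x(T) − x₀·cosh − (ẋ₀/ω)·sinh
numerator   = 0.8882 − (0.1133)·2.910970 − (1.2696/3.7543)·2.733816 = -0.366113
denominator = 1 − 2.910970 = -1.910970
p = -0.366113 / -1.910970 = 0.1916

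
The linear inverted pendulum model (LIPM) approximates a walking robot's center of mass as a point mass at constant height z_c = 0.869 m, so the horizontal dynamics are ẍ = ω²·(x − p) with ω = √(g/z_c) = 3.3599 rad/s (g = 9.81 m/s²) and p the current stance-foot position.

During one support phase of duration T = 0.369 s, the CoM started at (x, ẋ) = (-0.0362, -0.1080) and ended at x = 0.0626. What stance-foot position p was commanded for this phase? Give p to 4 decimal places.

p = -0.2078

ωT = 3.3599·0.369 = 1.239803; cosh(ωT) = 1.872187, sinh(ωT) = 1.582746
x(T) = p + (x₀−p)·cosh(ωT) + (ẋ₀/ω)·sinh(ωT) ⇒ p·(1 − cosh) = x(T) − x₀·cosh − (ẋ₀/ω)·sinh
numerator   = 0.0626 − (-0.0362)·1.872187 − (-0.1080/3.3599)·1.582746 = 0.181249
denominator = 1 − 1.872187 = -0.872187
p = 0.181249 / -0.872187 = -0.2078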